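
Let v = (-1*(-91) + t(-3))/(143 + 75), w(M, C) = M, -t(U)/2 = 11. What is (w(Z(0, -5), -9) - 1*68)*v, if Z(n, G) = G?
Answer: -5037/218 ≈ -23.105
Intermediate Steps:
t(U) = -22 (t(U) = -2*11 = -22)
v = 69/218 (v = (-1*(-91) - 22)/(143 + 75) = (91 - 22)/218 = 69*(1/218) = 69/218 ≈ 0.31651)
(w(Z(0, -5), -9) - 1*68)*v = (-5 - 1*68)*(69/218) = (-5 - 68)*(69/218) = -73*69/218 = -5037/218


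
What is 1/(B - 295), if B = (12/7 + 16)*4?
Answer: -7/1569 ≈ -0.0044614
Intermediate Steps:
B = 496/7 (B = (12*(⅐) + 16)*4 = (12/7 + 16)*4 = (124/7)*4 = 496/7 ≈ 70.857)
1/(B - 295) = 1/(496/7 - 295) = 1/(-1569/7) = -7/1569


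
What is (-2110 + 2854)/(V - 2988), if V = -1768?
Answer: -186/1189 ≈ -0.15643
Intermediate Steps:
(-2110 + 2854)/(V - 2988) = (-2110 + 2854)/(-1768 - 2988) = 744/(-4756) = 744*(-1/4756) = -186/1189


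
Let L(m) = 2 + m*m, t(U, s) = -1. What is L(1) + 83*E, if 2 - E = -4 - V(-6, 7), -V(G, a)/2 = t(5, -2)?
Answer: 667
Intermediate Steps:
V(G, a) = 2 (V(G, a) = -2*(-1) = 2)
E = 8 (E = 2 - (-4 - 1*2) = 2 - (-4 - 2) = 2 - 1*(-6) = 2 + 6 = 8)
L(m) = 2 + m²
L(1) + 83*E = (2 + 1²) + 83*8 = (2 + 1) + 664 = 3 + 664 = 667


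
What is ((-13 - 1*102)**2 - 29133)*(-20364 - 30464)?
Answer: 808571824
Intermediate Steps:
((-13 - 1*102)**2 - 29133)*(-20364 - 30464) = ((-13 - 102)**2 - 29133)*(-50828) = ((-115)**2 - 29133)*(-50828) = (13225 - 29133)*(-50828) = -15908*(-50828) = 808571824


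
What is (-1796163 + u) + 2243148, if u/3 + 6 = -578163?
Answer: -1287522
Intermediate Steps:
u = -1734507 (u = -18 + 3*(-578163) = -18 - 1734489 = -1734507)
(-1796163 + u) + 2243148 = (-1796163 - 1734507) + 2243148 = -3530670 + 2243148 = -1287522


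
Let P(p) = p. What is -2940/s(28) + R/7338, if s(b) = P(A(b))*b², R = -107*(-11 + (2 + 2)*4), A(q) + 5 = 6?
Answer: -56105/14676 ≈ -3.8229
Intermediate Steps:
A(q) = 1 (A(q) = -5 + 6 = 1)
R = -535 (R = -107*(-11 + 4*4) = -107*(-11 + 16) = -107*5 = -535)
s(b) = b² (s(b) = 1*b² = b²)
-2940/s(28) + R/7338 = -2940/(28²) - 535/7338 = -2940/784 - 535*1/7338 = -2940*1/784 - 535/7338 = -15/4 - 535/7338 = -56105/14676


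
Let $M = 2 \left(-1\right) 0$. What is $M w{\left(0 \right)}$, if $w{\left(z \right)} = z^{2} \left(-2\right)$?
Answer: $0$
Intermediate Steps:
$M = 0$ ($M = \left(-2\right) 0 = 0$)
$w{\left(z \right)} = - 2 z^{2}$
$M w{\left(0 \right)} = 0 \left(- 2 \cdot 0^{2}\right) = 0 \left(\left(-2\right) 0\right) = 0 \cdot 0 = 0$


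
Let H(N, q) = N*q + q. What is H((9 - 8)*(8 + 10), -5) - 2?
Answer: -97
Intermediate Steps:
H(N, q) = q + N*q
H((9 - 8)*(8 + 10), -5) - 2 = -5*(1 + (9 - 8)*(8 + 10)) - 2 = -5*(1 + 1*18) - 2 = -5*(1 + 18) - 2 = -5*19 - 2 = -95 - 2 = -97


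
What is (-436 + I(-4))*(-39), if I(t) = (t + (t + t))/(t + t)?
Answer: 33891/2 ≈ 16946.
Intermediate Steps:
I(t) = 3/2 (I(t) = (t + 2*t)/((2*t)) = (3*t)*(1/(2*t)) = 3/2)
(-436 + I(-4))*(-39) = (-436 + 3/2)*(-39) = -869/2*(-39) = 33891/2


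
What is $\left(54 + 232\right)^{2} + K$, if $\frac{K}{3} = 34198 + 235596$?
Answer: $891178$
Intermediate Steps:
$K = 809382$ ($K = 3 \left(34198 + 235596\right) = 3 \cdot 269794 = 809382$)
$\left(54 + 232\right)^{2} + K = \left(54 + 232\right)^{2} + 809382 = 286^{2} + 809382 = 81796 + 809382 = 891178$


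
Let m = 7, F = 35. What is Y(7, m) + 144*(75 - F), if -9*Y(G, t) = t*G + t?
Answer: 51784/9 ≈ 5753.8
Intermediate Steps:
Y(G, t) = -t/9 - G*t/9 (Y(G, t) = -(t*G + t)/9 = -(G*t + t)/9 = -(t + G*t)/9 = -t/9 - G*t/9)
Y(7, m) + 144*(75 - F) = -1/9*7*(1 + 7) + 144*(75 - 1*35) = -1/9*7*8 + 144*(75 - 35) = -56/9 + 144*40 = -56/9 + 5760 = 51784/9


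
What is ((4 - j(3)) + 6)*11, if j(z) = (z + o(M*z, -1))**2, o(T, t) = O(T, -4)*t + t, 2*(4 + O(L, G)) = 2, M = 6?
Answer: -165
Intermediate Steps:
O(L, G) = -3 (O(L, G) = -4 + (1/2)*2 = -4 + 1 = -3)
o(T, t) = -2*t (o(T, t) = -3*t + t = -2*t)
j(z) = (2 + z)**2 (j(z) = (z - 2*(-1))**2 = (z + 2)**2 = (2 + z)**2)
((4 - j(3)) + 6)*11 = ((4 - (2 + 3)**2) + 6)*11 = ((4 - 1*5**2) + 6)*11 = ((4 - 1*25) + 6)*11 = ((4 - 25) + 6)*11 = (-21 + 6)*11 = -15*11 = -165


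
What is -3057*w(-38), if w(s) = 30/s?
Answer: 45855/19 ≈ 2413.4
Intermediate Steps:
-3057*w(-38) = -91710/(-38) = -91710*(-1)/38 = -3057*(-15/19) = 45855/19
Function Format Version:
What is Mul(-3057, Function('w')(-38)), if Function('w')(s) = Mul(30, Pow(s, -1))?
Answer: Rational(45855, 19) ≈ 2413.4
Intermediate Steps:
Mul(-3057, Function('w')(-38)) = Mul(-3057, Mul(30, Pow(-38, -1))) = Mul(-3057, Mul(30, Rational(-1, 38))) = Mul(-3057, Rational(-15, 19)) = Rational(45855, 19)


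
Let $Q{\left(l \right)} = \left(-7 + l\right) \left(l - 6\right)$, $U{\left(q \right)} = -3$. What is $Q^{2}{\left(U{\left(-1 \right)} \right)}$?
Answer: $8100$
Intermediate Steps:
$Q{\left(l \right)} = \left(-7 + l\right) \left(-6 + l\right)$
$Q^{2}{\left(U{\left(-1 \right)} \right)} = \left(42 + \left(-3\right)^{2} - -39\right)^{2} = \left(42 + 9 + 39\right)^{2} = 90^{2} = 8100$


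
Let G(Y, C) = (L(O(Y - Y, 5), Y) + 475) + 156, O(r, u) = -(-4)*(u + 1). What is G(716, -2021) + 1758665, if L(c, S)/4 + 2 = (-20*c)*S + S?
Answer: 387432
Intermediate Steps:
O(r, u) = 4 + 4*u (O(r, u) = -(-4)*(1 + u) = -(-4 - 4*u) = 4 + 4*u)
L(c, S) = -8 + 4*S - 80*S*c (L(c, S) = -8 + 4*((-20*c)*S + S) = -8 + 4*(-20*S*c + S) = -8 + 4*(S - 20*S*c) = -8 + (4*S - 80*S*c) = -8 + 4*S - 80*S*c)
G(Y, C) = 623 - 1916*Y (G(Y, C) = ((-8 + 4*Y - 80*Y*(4 + 4*5)) + 475) + 156 = ((-8 + 4*Y - 80*Y*(4 + 20)) + 475) + 156 = ((-8 + 4*Y - 80*Y*24) + 475) + 156 = ((-8 + 4*Y - 1920*Y) + 475) + 156 = ((-8 - 1916*Y) + 475) + 156 = (467 - 1916*Y) + 156 = 623 - 1916*Y)
G(716, -2021) + 1758665 = (623 - 1916*716) + 1758665 = (623 - 1371856) + 1758665 = -1371233 + 1758665 = 387432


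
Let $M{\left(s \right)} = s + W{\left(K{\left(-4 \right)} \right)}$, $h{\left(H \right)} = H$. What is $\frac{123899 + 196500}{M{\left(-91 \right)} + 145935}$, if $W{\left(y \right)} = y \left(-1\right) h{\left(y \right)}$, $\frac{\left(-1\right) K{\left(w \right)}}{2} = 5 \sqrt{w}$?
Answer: $\frac{320399}{146244} \approx 2.1909$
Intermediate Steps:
$K{\left(w \right)} = - 10 \sqrt{w}$ ($K{\left(w \right)} = - 2 \cdot 5 \sqrt{w} = - 10 \sqrt{w}$)
$W{\left(y \right)} = - y^{2}$ ($W{\left(y \right)} = y \left(-1\right) y = - y y = - y^{2}$)
$M{\left(s \right)} = 400 + s$ ($M{\left(s \right)} = s - \left(- 10 \sqrt{-4}\right)^{2} = s - \left(- 10 \cdot 2 i\right)^{2} = s - \left(- 20 i\right)^{2} = s - -400 = s + 400 = 400 + s$)
$\frac{123899 + 196500}{M{\left(-91 \right)} + 145935} = \frac{123899 + 196500}{\left(400 - 91\right) + 145935} = \frac{320399}{309 + 145935} = \frac{320399}{146244}$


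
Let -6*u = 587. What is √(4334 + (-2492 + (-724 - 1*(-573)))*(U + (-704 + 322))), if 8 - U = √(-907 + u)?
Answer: √(3971264 + 1762*I*√36174)/2 ≈ 997.29 + 42.004*I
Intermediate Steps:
u = -587/6 (u = -⅙*587 = -587/6 ≈ -97.833)
U = 8 - I*√36174/6 (U = 8 - √(-907 - 587/6) = 8 - √(-6029/6) = 8 - I*√36174/6 ≈ 8.0 - 31.699*I)
√(4334 + (-2492 + (-724 - 1*(-573)))*(U + (-704 + 322))) = √(4334 + (-2492 + (-724 - 1*(-573)))*((8 - I*√36174/6) + (-704 + 322))) = √(4334 + (-2492 + (-724 + 573))*((8 - I*√36174/6) - 382)) = √(4334 + (-2492 - 151)*(-374 - I*√36174/6)) = √(4334 - 2643*(-374 - I*√36174/6)) = √(4334 + (988482 + 881*I*√36174/2)) = √(992816 + 881*I*√36174/2)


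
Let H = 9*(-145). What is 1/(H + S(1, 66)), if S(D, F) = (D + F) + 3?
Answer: -1/1235 ≈ -0.00080972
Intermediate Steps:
S(D, F) = 3 + D + F
H = -1305
1/(H + S(1, 66)) = 1/(-1305 + (3 + 1 + 66)) = 1/(-1305 + 70) = 1/(-1235) = -1/1235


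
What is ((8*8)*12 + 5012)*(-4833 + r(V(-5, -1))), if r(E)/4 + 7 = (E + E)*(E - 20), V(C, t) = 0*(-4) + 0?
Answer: -28096580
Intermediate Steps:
V(C, t) = 0 (V(C, t) = 0 + 0 = 0)
r(E) = -28 + 8*E*(-20 + E) (r(E) = -28 + 4*((E + E)*(E - 20)) = -28 + 4*((2*E)*(-20 + E)) = -28 + 4*(2*E*(-20 + E)) = -28 + 8*E*(-20 + E))
((8*8)*12 + 5012)*(-4833 + r(V(-5, -1))) = ((8*8)*12 + 5012)*(-4833 + (-28 - 160*0 + 8*0²)) = (64*12 + 5012)*(-4833 + (-28 + 0 + 8*0)) = (768 + 5012)*(-4833 + (-28 + 0 + 0)) = 5780*(-4833 - 28) = 5780*(-4861) = -28096580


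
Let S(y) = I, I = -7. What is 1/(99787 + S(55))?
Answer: 1/99780 ≈ 1.0022e-5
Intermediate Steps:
S(y) = -7
1/(99787 + S(55)) = 1/(99787 - 7) = 1/99780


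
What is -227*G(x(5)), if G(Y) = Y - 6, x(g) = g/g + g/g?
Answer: 908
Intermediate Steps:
x(g) = 2 (x(g) = 1 + 1 = 2)
G(Y) = -6 + Y
-227*G(x(5)) = -227*(-6 + 2) = -227*(-4) = 908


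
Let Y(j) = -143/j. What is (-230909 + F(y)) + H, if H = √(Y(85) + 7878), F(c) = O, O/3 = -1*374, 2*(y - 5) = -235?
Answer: -232031 + 7*√1161355/85 ≈ -2.3194e+5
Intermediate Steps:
y = -225/2 (y = 5 + (½)*(-235) = 5 - 235/2 = -225/2 ≈ -112.50)
O = -1122 (O = 3*(-1*374) = 3*(-374) = -1122)
F(c) = -1122
H = 7*√1161355/85 (H = √(-143/85 + 7878) = √(669487/85) = 7*√1161355/85 ≈ 88.749)
(-230909 + F(y)) + H = (-230909 - 1122) + 7*√1161355/85 = -232031 + 7*√1161355/85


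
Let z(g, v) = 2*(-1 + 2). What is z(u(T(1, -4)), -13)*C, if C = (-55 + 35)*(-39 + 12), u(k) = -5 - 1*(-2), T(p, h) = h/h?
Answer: 1080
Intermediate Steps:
T(p, h) = 1
u(k) = -3 (u(k) = -5 + 2 = -3)
z(g, v) = 2 (z(g, v) = 2*1 = 2)
C = 540 (C = -20*(-27) = 540)
z(u(T(1, -4)), -13)*C = 2*540 = 1080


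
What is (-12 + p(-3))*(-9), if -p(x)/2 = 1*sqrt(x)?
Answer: 108 + 18*I*sqrt(3) ≈ 108.0 + 31.177*I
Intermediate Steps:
p(x) = -2*sqrt(x)
(-12 + p(-3))*(-9) = (-12 - 2*I*sqrt(3))*(-9) = 108 + 18*I*sqrt(3)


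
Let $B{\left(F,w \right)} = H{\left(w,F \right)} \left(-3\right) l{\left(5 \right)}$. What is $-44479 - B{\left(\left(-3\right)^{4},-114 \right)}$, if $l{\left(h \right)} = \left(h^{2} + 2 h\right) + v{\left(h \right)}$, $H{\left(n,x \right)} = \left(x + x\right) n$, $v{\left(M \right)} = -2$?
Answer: $-1872811$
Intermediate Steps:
$H{\left(n,x \right)} = 2 n x$ ($H{\left(n,x \right)} = 2 x n = 2 n x$)
$l{\left(h \right)} = -2 + h^{2} + 2 h$ ($l{\left(h \right)} = \left(h^{2} + 2 h\right) - 2 = -2 + h^{2} + 2 h$)
$B{\left(F,w \right)} = - 198 F w$ ($B{\left(F,w \right)} = 2 w F \left(-3\right) \left(-2 + 5^{2} + 2 \cdot 5\right) = 2 F w \left(-3\right) \left(-2 + 25 + 10\right) = - 6 F w 33 = - 198 F w$)
$-44479 - B{\left(\left(-3\right)^{4},-114 \right)} = -44479 - \left(-198\right) \left(-3\right)^{4} \left(-114\right) = -44479 - \left(-198\right) 81 \left(-114\right) = -44479 - 1828332 = -1872811$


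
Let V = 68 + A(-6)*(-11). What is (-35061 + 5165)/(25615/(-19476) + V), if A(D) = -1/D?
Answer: -582254496/1263047 ≈ -460.99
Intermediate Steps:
V = 397/6 (V = 68 - 1/(-6)*(-11) = 68 - 1*(-⅙)*(-11) = 68 + (⅙)*(-11) = 68 - 11/6 = 397/6 ≈ 66.167)
(-35061 + 5165)/(25615/(-19476) + V) = (-35061 + 5165)/(25615/(-19476) + 397/6) = -29896/(25615*(-1/19476) + 397/6) = -29896/(-25615/19476 + 397/6) = -29896/1263047/19476 = -29896*19476/1263047 = -582254496/1263047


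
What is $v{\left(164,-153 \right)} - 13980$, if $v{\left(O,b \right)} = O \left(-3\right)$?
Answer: $-14472$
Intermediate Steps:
$v{\left(O,b \right)} = - 3 O$
$v{\left(164,-153 \right)} - 13980 = \left(-3\right) 164 - 13980 = -492 - 13980 = -14472$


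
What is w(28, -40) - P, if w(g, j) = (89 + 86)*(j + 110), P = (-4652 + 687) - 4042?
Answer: 20257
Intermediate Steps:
P = -8007 (P = -3965 - 4042 = -8007)
w(g, j) = 19250 + 175*j (w(g, j) = 175*(110 + j) = 19250 + 175*j)
w(28, -40) - P = (19250 + 175*(-40)) - 1*(-8007) = (19250 - 7000) + 8007 = 12250 + 8007 = 20257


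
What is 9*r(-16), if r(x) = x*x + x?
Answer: 2160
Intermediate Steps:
r(x) = x + x² (r(x) = x² + x = x + x²)
9*r(-16) = 9*(-16*(1 - 16)) = 9*(-16*(-15)) = 9*240 = 2160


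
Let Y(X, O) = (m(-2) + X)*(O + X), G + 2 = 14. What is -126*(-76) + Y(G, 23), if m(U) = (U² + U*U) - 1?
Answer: 10241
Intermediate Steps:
m(U) = -1 + 2*U² (m(U) = (U² + U²) - 1 = 2*U² - 1 = -1 + 2*U²)
G = 12 (G = -2 + 14 = 12)
Y(X, O) = (7 + X)*(O + X) (Y(X, O) = ((-1 + 2*(-2)²) + X)*(O + X) = ((-1 + 2*4) + X)*(O + X) = ((-1 + 8) + X)*(O + X) = (7 + X)*(O + X))
-126*(-76) + Y(G, 23) = -126*(-76) + (12² + 7*23 + 7*12 + 23*12) = 9576 + (144 + 161 + 84 + 276) = 9576 + 665 = 10241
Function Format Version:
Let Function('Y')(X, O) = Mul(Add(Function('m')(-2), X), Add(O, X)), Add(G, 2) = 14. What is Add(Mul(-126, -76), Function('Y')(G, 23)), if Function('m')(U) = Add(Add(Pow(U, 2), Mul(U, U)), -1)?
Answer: 10241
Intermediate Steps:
Function('m')(U) = Add(-1, Mul(2, Pow(U, 2))) (Function('m')(U) = Add(Add(Pow(U, 2), Pow(U, 2)), -1) = Add(Mul(2, Pow(U, 2)), -1) = Add(-1, Mul(2, Pow(U, 2))))
G = 12 (G = Add(-2, 14) = 12)
Function('Y')(X, O) = Mul(Add(7, X), Add(O, X)) (Function('Y')(X, O) = Mul(Add(Add(-1, Mul(2, Pow(-2, 2))), X), Add(O, X)) = Mul(Add(Add(-1, Mul(2, 4)), X), Add(O, X)) = Mul(Add(Add(-1, 8), X), Add(O, X)) = Mul(Add(7, X), Add(O, X)))
Add(Mul(-126, -76), Function('Y')(G, 23)) = Add(Mul(-126, -76), Add(Pow(12, 2), Mul(7, 23), Mul(7, 12), Mul(23, 12))) = Add(9576, Add(144, 161, 84, 276)) = Add(9576, 665) = 10241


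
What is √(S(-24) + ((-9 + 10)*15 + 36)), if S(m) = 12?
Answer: 3*√7 ≈ 7.9373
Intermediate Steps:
√(S(-24) + ((-9 + 10)*15 + 36)) = √(12 + ((-9 + 10)*15 + 36)) = √(12 + (1*15 + 36)) = √(12 + (15 + 36)) = √(12 + 51) = √63 = 3*√7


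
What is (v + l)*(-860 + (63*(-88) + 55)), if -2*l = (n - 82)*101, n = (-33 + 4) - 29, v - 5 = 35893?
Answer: -272803832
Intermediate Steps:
v = 35898 (v = 5 + 35893 = 35898)
n = -58 (n = -29 - 29 = -58)
l = 7070 (l = -(-58 - 82)*101/2 = -(-70)*101 = -½*(-14140) = 7070)
(v + l)*(-860 + (63*(-88) + 55)) = (35898 + 7070)*(-860 + (63*(-88) + 55)) = 42968*(-860 + (-5544 + 55)) = 42968*(-860 - 5489) = 42968*(-6349) = -272803832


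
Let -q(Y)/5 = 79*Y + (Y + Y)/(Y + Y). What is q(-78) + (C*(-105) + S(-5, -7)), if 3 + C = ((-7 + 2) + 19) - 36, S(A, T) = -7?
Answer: 33423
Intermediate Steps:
C = -25 (C = -3 + (((-7 + 2) + 19) - 36) = -3 + ((-5 + 19) - 36) = -3 + (14 - 36) = -3 - 22 = -25)
q(Y) = -5 - 395*Y (q(Y) = -5*(79*Y + (Y + Y)/(Y + Y)) = -5*(79*Y + (2*Y)/((2*Y))) = -5*(79*Y + (2*Y)*(1/(2*Y))) = -5*(79*Y + 1) = -5*(1 + 79*Y) = -5 - 395*Y)
q(-78) + (C*(-105) + S(-5, -7)) = (-5 - 395*(-78)) + (-25*(-105) - 7) = (-5 + 30810) + (2625 - 7) = 30805 + 2618 = 33423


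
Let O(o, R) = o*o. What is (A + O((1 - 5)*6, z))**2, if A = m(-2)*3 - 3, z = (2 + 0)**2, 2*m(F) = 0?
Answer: 328329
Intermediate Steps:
m(F) = 0 (m(F) = (1/2)*0 = 0)
z = 4 (z = 2**2 = 4)
O(o, R) = o**2
A = -3 (A = 0*3 - 3 = 0 - 3 = -3)
(A + O((1 - 5)*6, z))**2 = (-3 + ((1 - 5)*6)**2)**2 = (-3 + (-4*6)**2)**2 = (-3 + (-24)**2)**2 = (-3 + 576)**2 = 573**2 = 328329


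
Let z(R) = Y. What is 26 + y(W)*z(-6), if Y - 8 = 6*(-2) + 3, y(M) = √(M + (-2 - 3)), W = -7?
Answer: 26 - 2*I*√3 ≈ 26.0 - 3.4641*I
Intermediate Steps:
y(M) = √(-5 + M) (y(M) = √(M - 5) = √(-5 + M))
Y = -1 (Y = 8 + (6*(-2) + 3) = 8 + (-12 + 3) = 8 - 9 = -1)
z(R) = -1
26 + y(W)*z(-6) = 26 + √(-5 - 7)*(-1) = 26 + √(-12)*(-1) = 26 + (2*I*√3)*(-1) = 26 - 2*I*√3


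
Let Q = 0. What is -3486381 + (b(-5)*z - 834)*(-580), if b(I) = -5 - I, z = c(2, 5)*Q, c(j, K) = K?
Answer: -3002661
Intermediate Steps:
z = 0 (z = 5*0 = 0)
-3486381 + (b(-5)*z - 834)*(-580) = -3486381 + ((-5 - 1*(-5))*0 - 834)*(-580) = -3486381 + ((-5 + 5)*0 - 834)*(-580) = -3486381 + (0*0 - 834)*(-580) = -3486381 + (0 - 834)*(-580) = -3486381 - 834*(-580) = -3486381 + 483720 = -3002661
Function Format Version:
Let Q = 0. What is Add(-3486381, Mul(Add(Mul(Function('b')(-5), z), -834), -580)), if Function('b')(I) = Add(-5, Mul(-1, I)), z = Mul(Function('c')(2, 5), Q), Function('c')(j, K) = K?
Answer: -3002661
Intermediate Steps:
z = 0 (z = Mul(5, 0) = 0)
Add(-3486381, Mul(Add(Mul(Function('b')(-5), z), -834), -580)) = Add(-3486381, Mul(Add(Mul(Add(-5, Mul(-1, -5)), 0), -834), -580)) = Add(-3486381, Mul(Add(Mul(Add(-5, 5), 0), -834), -580)) = Add(-3486381, Mul(Add(Mul(0, 0), -834), -580)) = Add(-3486381, Mul(Add(0, -834), -580)) = Add(-3486381, Mul(-834, -580)) = Add(-3486381, 483720) = -3002661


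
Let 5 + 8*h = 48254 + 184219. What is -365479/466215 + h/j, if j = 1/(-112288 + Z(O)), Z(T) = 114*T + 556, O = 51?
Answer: -1434925013877124/466215 ≈ -3.0778e+9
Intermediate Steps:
h = 58117/2 (h = -5/8 + (48254 + 184219)/8 = -5/8 + (⅛)*232473 = -5/8 + 232473/8 = 58117/2 ≈ 29059.)
Z(T) = 556 + 114*T
j = -1/105918 (j = 1/(-112288 + (556 + 114*51)) = 1/(-112288 + (556 + 5814)) = 1/(-112288 + 6370) = 1/(-105918) = -1/105918 ≈ -9.4413e-6)
-365479/466215 + h/j = -365479/466215 + 58117/(2*(-1/105918)) = -365479*1/466215 + (58117/2)*(-105918) = -365479/466215 - 3077818203 = -1434925013877124/466215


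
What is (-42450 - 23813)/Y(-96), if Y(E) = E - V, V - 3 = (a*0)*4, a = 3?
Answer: 66263/99 ≈ 669.32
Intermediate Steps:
V = 3 (V = 3 + (3*0)*4 = 3 + 0*4 = 3 + 0 = 3)
Y(E) = -3 + E (Y(E) = E - 1*3 = E - 3 = -3 + E)
(-42450 - 23813)/Y(-96) = (-42450 - 23813)/(-3 - 96) = -66263/(-99) = -66263*(-1/99) = 66263/99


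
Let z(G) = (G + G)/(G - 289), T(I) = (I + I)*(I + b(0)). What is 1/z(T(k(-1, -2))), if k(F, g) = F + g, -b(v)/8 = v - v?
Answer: -271/36 ≈ -7.5278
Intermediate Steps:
b(v) = 0 (b(v) = -8*(v - v) = -8*0 = 0)
T(I) = 2*I**2 (T(I) = (I + I)*(I + 0) = (2*I)*I = 2*I**2)
z(G) = 2*G/(-289 + G) (z(G) = (2*G)/(-289 + G) = 2*G/(-289 + G))
1/z(T(k(-1, -2))) = 1/(2*(2*(-1 - 2)**2)/(-289 + 2*(-1 - 2)**2)) = 1/(2*(2*(-3)**2)/(-289 + 2*(-3)**2)) = 1/(2*(2*9)/(-289 + 2*9)) = 1/(2*18/(-289 + 18)) = 1/(2*18/(-271)) = 1/(2*18*(-1/271)) = 1/(-36/271) = -271/36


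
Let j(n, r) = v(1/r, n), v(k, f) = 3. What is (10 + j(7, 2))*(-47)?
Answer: -611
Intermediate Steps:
j(n, r) = 3
(10 + j(7, 2))*(-47) = (10 + 3)*(-47) = 13*(-47) = -611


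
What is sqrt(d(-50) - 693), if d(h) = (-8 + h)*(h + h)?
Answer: sqrt(5107) ≈ 71.463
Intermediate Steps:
d(h) = 2*h*(-8 + h) (d(h) = (-8 + h)*(2*h) = 2*h*(-8 + h))
sqrt(d(-50) - 693) = sqrt(2*(-50)*(-8 - 50) - 693) = sqrt(2*(-50)*(-58) - 693) = sqrt(5800 - 693) = sqrt(5107)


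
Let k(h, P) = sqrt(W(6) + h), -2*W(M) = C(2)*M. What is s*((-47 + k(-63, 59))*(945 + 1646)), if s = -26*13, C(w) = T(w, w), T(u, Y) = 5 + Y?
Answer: 41160626 - 1751516*I*sqrt(21) ≈ 4.1161e+7 - 8.0265e+6*I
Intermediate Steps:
C(w) = 5 + w
W(M) = -7*M/2 (W(M) = -(5 + 2)*M/2 = -7*M/2)
k(h, P) = sqrt(-21 + h) (k(h, P) = sqrt(-7/2*6 + h) = sqrt(-21 + h))
s = -338
s*((-47 + k(-63, 59))*(945 + 1646)) = -338*(-47 + sqrt(-21 - 63))*(945 + 1646) = -338*(-47 + sqrt(-84))*2591 = -338*(-47 + 2*I*sqrt(21))*2591 = -338*(-121777 + 5182*I*sqrt(21)) = 41160626 - 1751516*I*sqrt(21)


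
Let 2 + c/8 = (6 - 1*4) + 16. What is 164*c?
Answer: 20992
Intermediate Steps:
c = 128 (c = -16 + 8*((6 - 1*4) + 16) = -16 + 8*((6 - 4) + 16) = -16 + 8*(2 + 16) = -16 + 8*18 = -16 + 144 = 128)
164*c = 164*128 = 20992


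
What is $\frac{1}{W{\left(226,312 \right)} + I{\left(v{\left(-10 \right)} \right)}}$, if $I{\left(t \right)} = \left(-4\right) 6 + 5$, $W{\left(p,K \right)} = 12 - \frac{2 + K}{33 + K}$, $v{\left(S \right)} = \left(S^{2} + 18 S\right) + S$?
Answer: $- \frac{345}{2729} \approx -0.12642$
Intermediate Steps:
$v{\left(S \right)} = S^{2} + 19 S$
$W{\left(p,K \right)} = 12 - \frac{2 + K}{33 + K}$
$I{\left(t \right)} = -19$ ($I{\left(t \right)} = -24 + 5 = -19$)
$\frac{1}{W{\left(226,312 \right)} + I{\left(v{\left(-10 \right)} \right)}} = \frac{1}{\frac{394 + 11 \cdot 312}{33 + 312} - 19} = \frac{1}{\frac{394 + 3432}{345} - 19} = \frac{1}{\frac{1}{345} \cdot 3826 - 19} = \frac{1}{\frac{3826}{345} - 19} = \frac{1}{- \frac{2729}{345}} = - \frac{345}{2729}$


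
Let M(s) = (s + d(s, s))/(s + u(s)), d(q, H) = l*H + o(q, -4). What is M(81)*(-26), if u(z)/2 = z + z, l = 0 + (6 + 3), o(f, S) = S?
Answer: -20956/405 ≈ -51.743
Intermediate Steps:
l = 9 (l = 0 + 9 = 9)
d(q, H) = -4 + 9*H (d(q, H) = 9*H - 4 = -4 + 9*H)
u(z) = 4*z (u(z) = 2*(z + z) = 2*(2*z) = 4*z)
M(s) = (-4 + 10*s)/(5*s) (M(s) = (s + (-4 + 9*s))/(s + 4*s) = (-4 + 10*s)/((5*s)) = (-4 + 10*s)*(1/(5*s)) = (-4 + 10*s)/(5*s))
M(81)*(-26) = (2 - ⅘/81)*(-26) = (2 - ⅘*1/81)*(-26) = (2 - 4/405)*(-26) = (806/405)*(-26) = -20956/405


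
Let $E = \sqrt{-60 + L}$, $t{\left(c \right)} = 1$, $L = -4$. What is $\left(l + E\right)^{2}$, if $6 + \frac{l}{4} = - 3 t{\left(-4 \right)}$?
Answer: $1232 - 576 i \approx 1232.0 - 576.0 i$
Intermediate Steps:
$E = 8 i$ ($E = \sqrt{-60 - 4} = \sqrt{-64} = 8 i \approx 8.0 i$)
$l = -36$ ($l = -24 + 4 \left(\left(-3\right) 1\right) = -24 + 4 \left(-3\right) = -24 - 12 = -36$)
$\left(l + E\right)^{2} = \left(-36 + 8 i\right)^{2}$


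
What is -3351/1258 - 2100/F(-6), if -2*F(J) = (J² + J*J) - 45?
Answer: 1731041/11322 ≈ 152.89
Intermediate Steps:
F(J) = 45/2 - J² (F(J) = -((J² + J*J) - 45)/2 = -((J² + J²) - 45)/2 = -(2*J² - 45)/2 = -(-45 + 2*J²)/2 = 45/2 - J²)
-3351/1258 - 2100/F(-6) = -3351/1258 - 2100/(45/2 - 1*(-6)²) = -3351*1/1258 - 2100/(45/2 - 1*36) = -3351/1258 - 2100/(45/2 - 36) = -3351/1258 - 2100/(-27/2) = -3351/1258 - 2100*(-2/27) = -3351/1258 + 1400/9 = 1731041/11322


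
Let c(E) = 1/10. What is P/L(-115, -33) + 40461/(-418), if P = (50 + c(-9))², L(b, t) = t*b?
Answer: -231061077/2403500 ≈ -96.135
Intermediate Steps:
L(b, t) = b*t
c(E) = ⅒
P = 251001/100 (P = (50 + ⅒)² = (501/10)² = 251001/100 ≈ 2510.0)
P/L(-115, -33) + 40461/(-418) = 251001/(100*((-115*(-33)))) + 40461/(-418) = (251001/100)/3795 + 40461*(-1/418) = (251001/100)*(1/3795) - 40461/418 = 83667/126500 - 40461/418 = -231061077/2403500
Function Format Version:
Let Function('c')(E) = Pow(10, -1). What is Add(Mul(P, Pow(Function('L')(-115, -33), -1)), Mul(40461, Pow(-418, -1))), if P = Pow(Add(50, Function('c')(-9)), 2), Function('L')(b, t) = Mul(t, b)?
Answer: Rational(-231061077, 2403500) ≈ -96.135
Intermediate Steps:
Function('L')(b, t) = Mul(b, t)
Function('c')(E) = Rational(1, 10)
P = Rational(251001, 100) (P = Pow(Add(50, Rational(1, 10)), 2) = Pow(Rational(501, 10), 2) = Rational(251001, 100) ≈ 2510.0)
Add(Mul(P, Pow(Function('L')(-115, -33), -1)), Mul(40461, Pow(-418, -1))) = Add(Mul(Rational(251001, 100), Pow(Mul(-115, -33), -1)), Mul(40461, Pow(-418, -1))) = Add(Mul(Rational(251001, 100), Pow(3795, -1)), Mul(40461, Rational(-1, 418))) = Add(Mul(Rational(251001, 100), Rational(1, 3795)), Rational(-40461, 418)) = Add(Rational(83667, 126500), Rational(-40461, 418)) = Rational(-231061077, 2403500)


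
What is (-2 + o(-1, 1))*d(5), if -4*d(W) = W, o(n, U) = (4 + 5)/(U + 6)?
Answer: 25/28 ≈ 0.89286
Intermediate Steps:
o(n, U) = 9/(6 + U)
d(W) = -W/4
(-2 + o(-1, 1))*d(5) = (-2 + 9/(6 + 1))*(-¼*5) = (-2 + 9/7)*(-5/4) = -5/7*(-5/4) = 25/28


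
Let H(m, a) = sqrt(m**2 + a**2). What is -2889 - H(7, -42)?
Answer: -2889 - 7*sqrt(37) ≈ -2931.6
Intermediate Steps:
H(m, a) = sqrt(a**2 + m**2)
-2889 - H(7, -42) = -2889 - sqrt((-42)**2 + 7**2) = -2889 - sqrt(1764 + 49) = -2889 - sqrt(1813) = -2889 - 7*sqrt(37)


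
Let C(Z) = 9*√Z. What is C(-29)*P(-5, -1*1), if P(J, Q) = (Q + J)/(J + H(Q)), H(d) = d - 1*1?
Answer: 54*I*√29/7 ≈ 41.543*I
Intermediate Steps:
H(d) = -1 + d (H(d) = d - 1 = -1 + d)
P(J, Q) = (J + Q)/(-1 + J + Q) (P(J, Q) = (Q + J)/(J + (-1 + Q)) = (J + Q)/(-1 + J + Q))
C(-29)*P(-5, -1*1) = (9*√(-29))*((-5 - 1*1)/(-1 - 5 - 1*1)) = (9*(I*√29))*((-5 - 1)/(-1 - 5 - 1)) = (9*I*√29)*(-6/(-7)) = (9*I*√29)*(-⅐*(-6)) = (9*I*√29)*(6/7) = 54*I*√29/7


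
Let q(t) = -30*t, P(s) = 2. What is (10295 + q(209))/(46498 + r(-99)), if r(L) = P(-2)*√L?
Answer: 162743/1880056 - 21*I*√11/1880056 ≈ 0.086563 - 3.7046e-5*I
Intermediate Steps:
r(L) = 2*√L
(10295 + q(209))/(46498 + r(-99)) = (10295 - 30*209)/(46498 + 2*√(-99)) = (10295 - 6270)/(46498 + 2*(3*I*√11)) = 4025/(46498 + 6*I*√11)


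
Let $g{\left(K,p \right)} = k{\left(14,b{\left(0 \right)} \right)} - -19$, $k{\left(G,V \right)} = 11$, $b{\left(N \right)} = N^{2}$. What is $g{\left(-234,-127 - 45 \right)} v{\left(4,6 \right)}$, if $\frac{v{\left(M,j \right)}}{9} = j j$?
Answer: $9720$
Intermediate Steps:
$v{\left(M,j \right)} = 9 j^{2}$ ($v{\left(M,j \right)} = 9 j j = 9 j^{2}$)
$g{\left(K,p \right)} = 30$ ($g{\left(K,p \right)} = 11 - -19 = 11 + 19 = 30$)
$g{\left(-234,-127 - 45 \right)} v{\left(4,6 \right)} = 30 \cdot 9 \cdot 6^{2} = 30 \cdot 9 \cdot 36 = 30 \cdot 324 = 9720$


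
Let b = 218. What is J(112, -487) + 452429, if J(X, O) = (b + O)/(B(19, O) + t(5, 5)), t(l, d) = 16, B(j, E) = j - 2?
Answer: 14929888/33 ≈ 4.5242e+5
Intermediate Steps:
B(j, E) = -2 + j
J(X, O) = 218/33 + O/33 (J(X, O) = (218 + O)/((-2 + 19) + 16) = (218 + O)/(17 + 16) = (218 + O)/33 = (218 + O)*(1/33) = 218/33 + O/33)
J(112, -487) + 452429 = (218/33 + (1/33)*(-487)) + 452429 = (218/33 - 487/33) + 452429 = -269/33 + 452429 = 14929888/33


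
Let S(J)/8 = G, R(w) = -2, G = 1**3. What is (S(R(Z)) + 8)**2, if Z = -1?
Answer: 256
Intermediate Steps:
G = 1
S(J) = 8 (S(J) = 8*1 = 8)
(S(R(Z)) + 8)**2 = (8 + 8)**2 = 16**2 = 256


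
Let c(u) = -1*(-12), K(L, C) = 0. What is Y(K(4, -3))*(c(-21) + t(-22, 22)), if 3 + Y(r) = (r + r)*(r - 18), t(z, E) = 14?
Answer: -78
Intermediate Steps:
Y(r) = -3 + 2*r*(-18 + r) (Y(r) = -3 + (r + r)*(r - 18) = -3 + (2*r)*(-18 + r) = -3 + 2*r*(-18 + r))
c(u) = 12
Y(K(4, -3))*(c(-21) + t(-22, 22)) = (-3 - 36*0 + 2*0²)*(12 + 14) = (-3 + 0 + 2*0)*26 = (-3 + 0 + 0)*26 = -3*26 = -78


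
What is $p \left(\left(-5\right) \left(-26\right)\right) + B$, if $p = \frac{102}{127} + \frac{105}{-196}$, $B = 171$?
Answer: $\frac{365853}{1778} \approx 205.77$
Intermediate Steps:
$p = \frac{951}{3556}$ ($p = 102 \cdot \frac{1}{127} + 105 \left(- \frac{1}{196}\right) = \frac{102}{127} - \frac{15}{28} = \frac{951}{3556} \approx 0.26744$)
$p \left(\left(-5\right) \left(-26\right)\right) + B = \frac{951 \left(\left(-5\right) \left(-26\right)\right)}{3556} + 171 = \frac{951}{3556} \cdot 130 + 171 = \frac{61815}{1778} + 171 = \frac{365853}{1778}$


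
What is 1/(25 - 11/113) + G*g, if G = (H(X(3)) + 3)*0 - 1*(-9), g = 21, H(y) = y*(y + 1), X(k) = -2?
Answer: 531959/2814 ≈ 189.04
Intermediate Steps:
H(y) = y*(1 + y)
G = 9 (G = (-2*(1 - 2) + 3)*0 - 1*(-9) = (-2*(-1) + 3)*0 + 9 = (2 + 3)*0 + 9 = 5*0 + 9 = 0 + 9 = 9)
1/(25 - 11/113) + G*g = 1/(25 - 11/113) + 9*21 = 1/(25 - 11*1/113) + 189 = 1/(25 - 11/113) + 189 = 1/(2814/113) + 189 = 113/2814 + 189 = 531959/2814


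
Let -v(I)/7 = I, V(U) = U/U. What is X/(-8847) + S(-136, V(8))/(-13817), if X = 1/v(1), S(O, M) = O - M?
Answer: 8498090/855672993 ≈ 0.0099315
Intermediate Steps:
V(U) = 1
v(I) = -7*I
X = -⅐ (X = 1/(-7*1) = 1/(-7) = -⅐ ≈ -0.14286)
X/(-8847) + S(-136, V(8))/(-13817) = -⅐/(-8847) + (-136 - 1*1)/(-13817) = -⅐*(-1/8847) + (-136 - 1)*(-1/13817) = 1/61929 - 137*(-1/13817) = 1/61929 + 137/13817 = 8498090/855672993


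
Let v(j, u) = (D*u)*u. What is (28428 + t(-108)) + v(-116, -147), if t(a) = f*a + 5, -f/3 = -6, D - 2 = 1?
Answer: 91316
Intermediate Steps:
D = 3 (D = 2 + 1 = 3)
f = 18 (f = -3*(-6) = 18)
v(j, u) = 3*u**2 (v(j, u) = (3*u)*u = 3*u**2)
t(a) = 5 + 18*a (t(a) = 18*a + 5 = 5 + 18*a)
(28428 + t(-108)) + v(-116, -147) = (28428 + (5 + 18*(-108))) + 3*(-147)**2 = (28428 + (5 - 1944)) + 3*21609 = (28428 - 1939) + 64827 = 26489 + 64827 = 91316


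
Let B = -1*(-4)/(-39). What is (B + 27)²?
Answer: 1100401/1521 ≈ 723.47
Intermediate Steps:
B = -4/39 (B = 4*(-1/39) = -4/39 ≈ -0.10256)
(B + 27)² = (-4/39 + 27)² = (1049/39)² = 1100401/1521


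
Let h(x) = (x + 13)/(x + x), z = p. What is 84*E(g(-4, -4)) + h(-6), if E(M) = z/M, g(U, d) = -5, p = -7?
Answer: 7021/60 ≈ 117.02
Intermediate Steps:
z = -7
h(x) = (13 + x)/(2*x) (h(x) = (13 + x)/((2*x)) = (13 + x)*(1/(2*x)) = (13 + x)/(2*x))
E(M) = -7/M
84*E(g(-4, -4)) + h(-6) = 84*(-7/(-5)) + (½)*(13 - 6)/(-6) = 84*(-7*(-⅕)) + (½)*(-⅙)*7 = 84*(7/5) - 7/12 = 588/5 - 7/12 = 7021/60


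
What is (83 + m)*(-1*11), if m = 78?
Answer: -1771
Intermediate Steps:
(83 + m)*(-1*11) = (83 + 78)*(-1*11) = 161*(-11) = -1771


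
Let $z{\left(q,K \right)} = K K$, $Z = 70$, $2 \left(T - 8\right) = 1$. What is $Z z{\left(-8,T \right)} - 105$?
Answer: $\frac{9905}{2} \approx 4952.5$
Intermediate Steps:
$T = \frac{17}{2}$ ($T = 8 + \frac{1}{2} \cdot 1 = 8 + \frac{1}{2} = \frac{17}{2} \approx 8.5$)
$z{\left(q,K \right)} = K^{2}$
$Z z{\left(-8,T \right)} - 105 = 70 \left(\frac{17}{2}\right)^{2} - 105 = 70 \cdot \frac{289}{4} - 105 = \frac{10115}{2} - 105 = \frac{9905}{2}$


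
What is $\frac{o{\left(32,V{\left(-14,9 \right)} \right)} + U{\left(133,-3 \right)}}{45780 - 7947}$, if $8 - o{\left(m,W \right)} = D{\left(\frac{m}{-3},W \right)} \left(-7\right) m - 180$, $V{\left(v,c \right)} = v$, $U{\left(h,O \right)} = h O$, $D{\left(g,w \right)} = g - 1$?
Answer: $- \frac{8473}{113499} \approx -0.074653$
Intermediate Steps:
$D{\left(g,w \right)} = -1 + g$ ($D{\left(g,w \right)} = g - 1 = -1 + g$)
$U{\left(h,O \right)} = O h$
$o{\left(m,W \right)} = 188 - m \left(7 + \frac{7 m}{3}\right)$ ($o{\left(m,W \right)} = 8 - \left(\left(-1 + \frac{m}{-3}\right) \left(-7\right) m - 180\right) = 8 - \left(\left(-1 + m \left(- \frac{1}{3}\right)\right) \left(-7\right) m - 180\right) = 8 - \left(\left(-1 - \frac{m}{3}\right) \left(-7\right) m - 180\right) = 8 - \left(\left(7 + \frac{7 m}{3}\right) m - 180\right) = 8 - \left(m \left(7 + \frac{7 m}{3}\right) - 180\right) = 8 - \left(-180 + m \left(7 + \frac{7 m}{3}\right)\right) = 188 - m \left(7 + \frac{7 m}{3}\right)$)
$\frac{o{\left(32,V{\left(-14,9 \right)} \right)} + U{\left(133,-3 \right)}}{45780 - 7947} = \frac{\left(188 - \frac{224 \left(3 + 32\right)}{3}\right) - 399}{45780 - 7947} = \frac{\left(188 - \frac{224}{3} \cdot 35\right) - 399}{37833} = \left(\left(188 - \frac{7840}{3}\right) - 399\right) \frac{1}{37833} = \left(- \frac{7276}{3} - 399\right) \frac{1}{37833} = \left(- \frac{8473}{3}\right) \frac{1}{37833} = - \frac{8473}{113499}$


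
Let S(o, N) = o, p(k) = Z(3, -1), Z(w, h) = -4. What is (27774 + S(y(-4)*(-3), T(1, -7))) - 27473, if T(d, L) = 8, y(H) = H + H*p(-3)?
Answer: 265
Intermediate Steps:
p(k) = -4
y(H) = -3*H (y(H) = H + H*(-4) = H - 4*H = -3*H)
(27774 + S(y(-4)*(-3), T(1, -7))) - 27473 = (27774 - 3*(-4)*(-3)) - 27473 = (27774 + 12*(-3)) - 27473 = (27774 - 36) - 27473 = 27738 - 27473 = 265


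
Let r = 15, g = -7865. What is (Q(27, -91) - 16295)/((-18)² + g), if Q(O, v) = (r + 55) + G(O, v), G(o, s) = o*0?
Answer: 16225/7541 ≈ 2.1516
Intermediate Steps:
G(o, s) = 0
Q(O, v) = 70 (Q(O, v) = (15 + 55) + 0 = 70 + 0 = 70)
(Q(27, -91) - 16295)/((-18)² + g) = (70 - 16295)/((-18)² - 7865) = -16225/(324 - 7865) = -16225/(-7541) = -16225*(-1/7541) = 16225/7541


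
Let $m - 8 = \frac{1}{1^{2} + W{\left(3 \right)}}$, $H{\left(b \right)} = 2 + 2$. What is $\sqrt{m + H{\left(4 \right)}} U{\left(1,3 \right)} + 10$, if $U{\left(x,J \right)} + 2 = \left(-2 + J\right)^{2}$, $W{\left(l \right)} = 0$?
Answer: $10 - \sqrt{13} \approx 6.3944$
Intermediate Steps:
$U{\left(x,J \right)} = -2 + \left(-2 + J\right)^{2}$
$H{\left(b \right)} = 4$
$m = 9$ ($m = 8 + \frac{1}{1^{2} + 0} = 8 + \frac{1}{1 + 0} = 8 + 1^{-1} = 8 + 1 = 9$)
$\sqrt{m + H{\left(4 \right)}} U{\left(1,3 \right)} + 10 = \sqrt{9 + 4} \left(-2 + \left(-2 + 3\right)^{2}\right) + 10 = \sqrt{13} \left(-2 + 1^{2}\right) + 10 = \sqrt{13} \left(-2 + 1\right) + 10 = \sqrt{13} \left(-1\right) + 10 = - \sqrt{13} + 10 = 10 - \sqrt{13}$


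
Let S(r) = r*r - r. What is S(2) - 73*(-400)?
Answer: 29202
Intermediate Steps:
S(r) = r**2 - r
S(2) - 73*(-400) = 2*(-1 + 2) - 73*(-400) = 2*1 + 29200 = 2 + 29200 = 29202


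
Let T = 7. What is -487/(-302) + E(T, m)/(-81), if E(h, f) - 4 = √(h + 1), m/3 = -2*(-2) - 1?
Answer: 38239/24462 - 2*√2/81 ≈ 1.5283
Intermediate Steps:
m = 9 (m = 3*(-2*(-2) - 1) = 3*(4 - 1) = 3*3 = 9)
E(h, f) = 4 + √(1 + h) (E(h, f) = 4 + √(h + 1) = 4 + √(1 + h))
-487/(-302) + E(T, m)/(-81) = -487/(-302) + (4 + √(1 + 7))/(-81) = -487*(-1/302) + (4 + √8)*(-1/81) = 487/302 + (4 + 2*√2)*(-1/81) = 487/302 + (-4/81 - 2*√2/81) = 38239/24462 - 2*√2/81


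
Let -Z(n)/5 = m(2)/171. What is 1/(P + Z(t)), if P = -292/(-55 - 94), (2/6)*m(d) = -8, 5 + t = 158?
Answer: 8493/22604 ≈ 0.37573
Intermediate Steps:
t = 153 (t = -5 + 158 = 153)
m(d) = -24 (m(d) = 3*(-8) = -24)
P = 292/149 (P = -292/(-149) = -1/149*(-292) = 292/149 ≈ 1.9597)
Z(n) = 40/57 (Z(n) = -(-120)/171 = -5*(-8/57) = 40/57)
1/(P + Z(t)) = 1/(292/149 + 40/57) = 1/(22604/8493) = 8493/22604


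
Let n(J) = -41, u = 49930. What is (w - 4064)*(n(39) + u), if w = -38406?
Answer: -2118785830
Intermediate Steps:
(w - 4064)*(n(39) + u) = (-38406 - 4064)*(-41 + 49930) = -42470*49889 = -2118785830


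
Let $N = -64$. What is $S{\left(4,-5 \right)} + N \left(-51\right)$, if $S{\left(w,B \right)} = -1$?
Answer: $3263$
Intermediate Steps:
$S{\left(4,-5 \right)} + N \left(-51\right) = -1 - -3264 = -1 + 3264 = 3263$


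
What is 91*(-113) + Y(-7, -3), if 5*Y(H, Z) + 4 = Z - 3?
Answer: -10285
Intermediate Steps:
Y(H, Z) = -7/5 + Z/5 (Y(H, Z) = -⅘ + (Z - 3)/5 = -⅘ + (-3 + Z)/5 = -⅘ + (-⅗ + Z/5) = -7/5 + Z/5)
91*(-113) + Y(-7, -3) = 91*(-113) + (-7/5 + (⅕)*(-3)) = -10283 + (-7/5 - ⅗) = -10283 - 2 = -10285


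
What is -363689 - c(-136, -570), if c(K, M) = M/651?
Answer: -78920323/217 ≈ -3.6369e+5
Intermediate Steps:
c(K, M) = M/651 (c(K, M) = M*(1/651) = M/651)
-363689 - c(-136, -570) = -363689 - (-570)/651 = -363689 - 1*(-190/217) = -363689 + 190/217 = -78920323/217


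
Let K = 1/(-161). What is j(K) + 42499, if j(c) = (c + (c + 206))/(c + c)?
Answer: 25917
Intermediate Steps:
K = -1/161 ≈ -0.0062112
j(c) = (206 + 2*c)/(2*c) (j(c) = (c + (206 + c))/((2*c)) = (206 + 2*c)*(1/(2*c)) = (206 + 2*c)/(2*c))
j(K) + 42499 = (103 - 1/161)/(-1/161) + 42499 = -161*16582/161 + 42499 = -16582 + 42499 = 25917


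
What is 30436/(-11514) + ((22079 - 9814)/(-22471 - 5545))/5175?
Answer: -147094590667/55644398640 ≈ -2.6435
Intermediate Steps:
30436/(-11514) + ((22079 - 9814)/(-22471 - 5545))/5175 = 30436*(-1/11514) + (12265/(-28016))*(1/5175) = -15218/5757 + (12265*(-1/28016))*(1/5175) = -15218/5757 - 12265/28016*1/5175 = -15218/5757 - 2453/28996560 = -147094590667/55644398640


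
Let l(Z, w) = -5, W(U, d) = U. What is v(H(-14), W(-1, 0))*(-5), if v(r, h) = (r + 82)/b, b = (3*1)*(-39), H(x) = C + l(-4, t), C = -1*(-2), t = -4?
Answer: 395/117 ≈ 3.3761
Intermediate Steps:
C = 2
H(x) = -3 (H(x) = 2 - 5 = -3)
b = -117 (b = 3*(-39) = -117)
v(r, h) = -82/117 - r/117 (v(r, h) = (r + 82)/(-117) = (82 + r)*(-1/117) = -82/117 - r/117)
v(H(-14), W(-1, 0))*(-5) = (-82/117 - 1/117*(-3))*(-5) = (-82/117 + 1/39)*(-5) = -79/117*(-5) = 395/117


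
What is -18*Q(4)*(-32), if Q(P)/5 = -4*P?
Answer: -46080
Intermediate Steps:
Q(P) = -20*P (Q(P) = 5*(-4*P) = -20*P)
-18*Q(4)*(-32) = -(-360)*4*(-32) = -18*(-80)*(-32) = 1440*(-32) = -46080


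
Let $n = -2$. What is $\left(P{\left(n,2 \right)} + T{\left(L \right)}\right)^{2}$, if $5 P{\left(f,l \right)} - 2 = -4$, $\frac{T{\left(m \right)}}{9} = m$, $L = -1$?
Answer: $\frac{2209}{25} \approx 88.36$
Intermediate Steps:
$T{\left(m \right)} = 9 m$
$P{\left(f,l \right)} = - \frac{2}{5}$ ($P{\left(f,l \right)} = \frac{2}{5} + \frac{1}{5} \left(-4\right) = \frac{2}{5} - \frac{4}{5} = - \frac{2}{5}$)
$\left(P{\left(n,2 \right)} + T{\left(L \right)}\right)^{2} = \left(- \frac{2}{5} + 9 \left(-1\right)\right)^{2} = \left(- \frac{2}{5} - 9\right)^{2} = \left(- \frac{47}{5}\right)^{2} = \frac{2209}{25}$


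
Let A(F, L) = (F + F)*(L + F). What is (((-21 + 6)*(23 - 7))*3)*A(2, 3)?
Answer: -14400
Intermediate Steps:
A(F, L) = 2*F*(F + L) (A(F, L) = (2*F)*(F + L) = 2*F*(F + L))
(((-21 + 6)*(23 - 7))*3)*A(2, 3) = (((-21 + 6)*(23 - 7))*3)*(2*2*(2 + 3)) = (-15*16*3)*(2*2*5) = -240*3*20 = -720*20 = -14400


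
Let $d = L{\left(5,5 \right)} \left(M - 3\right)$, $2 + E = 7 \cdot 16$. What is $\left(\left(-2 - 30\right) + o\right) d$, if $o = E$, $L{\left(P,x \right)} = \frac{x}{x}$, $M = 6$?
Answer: $234$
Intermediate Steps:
$L{\left(P,x \right)} = 1$
$E = 110$ ($E = -2 + 7 \cdot 16 = -2 + 112 = 110$)
$d = 3$ ($d = 1 \left(6 - 3\right) = 1 \cdot 3 = 3$)
$o = 110$
$\left(\left(-2 - 30\right) + o\right) d = \left(\left(-2 - 30\right) + 110\right) 3 = \left(-32 + 110\right) 3 = 78 \cdot 3 = 234$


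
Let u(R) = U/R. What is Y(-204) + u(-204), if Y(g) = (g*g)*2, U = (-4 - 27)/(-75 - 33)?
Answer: 1833767393/22032 ≈ 83232.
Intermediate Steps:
U = 31/108 (U = -31/(-108) = -31*(-1/108) = 31/108 ≈ 0.28704)
Y(g) = 2*g² (Y(g) = g²*2 = 2*g²)
u(R) = 31/(108*R)
Y(-204) + u(-204) = 2*(-204)² + (31/108)/(-204) = 2*41616 + (31/108)*(-1/204) = 83232 - 31/22032 = 1833767393/22032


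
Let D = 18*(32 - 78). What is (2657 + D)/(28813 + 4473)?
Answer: 1829/33286 ≈ 0.054948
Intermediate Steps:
D = -828 (D = 18*(-46) = -828)
(2657 + D)/(28813 + 4473) = (2657 - 828)/(28813 + 4473) = 1829/33286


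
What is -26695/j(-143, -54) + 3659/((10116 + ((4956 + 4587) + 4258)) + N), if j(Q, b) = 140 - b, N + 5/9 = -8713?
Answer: -3646314931/26545214 ≈ -137.36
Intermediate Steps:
N = -78422/9 (N = -5/9 - 8713 = -78422/9 ≈ -8713.6)
-26695/j(-143, -54) + 3659/((10116 + ((4956 + 4587) + 4258)) + N) = -26695/(140 - 1*(-54)) + 3659/((10116 + ((4956 + 4587) + 4258)) - 78422/9) = -26695/(140 + 54) + 3659/((10116 + (9543 + 4258)) - 78422/9) = -26695/194 + 3659/((10116 + 13801) - 78422/9) = -26695*1/194 + 3659/(23917 - 78422/9) = -26695/194 + 3659/(136831/9) = -26695/194 + 3659*(9/136831) = -26695/194 + 32931/136831 = -3646314931/26545214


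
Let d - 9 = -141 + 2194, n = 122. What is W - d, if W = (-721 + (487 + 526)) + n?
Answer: -1648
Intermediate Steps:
d = 2062 (d = 9 + (-141 + 2194) = 9 + 2053 = 2062)
W = 414 (W = (-721 + (487 + 526)) + 122 = (-721 + 1013) + 122 = 292 + 122 = 414)
W - d = 414 - 1*2062 = 414 - 2062 = -1648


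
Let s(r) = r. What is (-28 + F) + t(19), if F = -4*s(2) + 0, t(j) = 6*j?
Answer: 78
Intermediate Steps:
F = -8 (F = -4*2 + 0 = -8 + 0 = -8)
(-28 + F) + t(19) = (-28 - 8) + 6*19 = -36 + 114 = 78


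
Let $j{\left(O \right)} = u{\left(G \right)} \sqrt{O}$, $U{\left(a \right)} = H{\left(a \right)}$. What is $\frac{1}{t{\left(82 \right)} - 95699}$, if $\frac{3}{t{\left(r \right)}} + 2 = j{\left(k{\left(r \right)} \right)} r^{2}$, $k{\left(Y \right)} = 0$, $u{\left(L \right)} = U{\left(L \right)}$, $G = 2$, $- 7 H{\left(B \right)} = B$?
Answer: $- \frac{2}{191401} \approx -1.0449 \cdot 10^{-5}$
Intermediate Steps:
$H{\left(B \right)} = - \frac{B}{7}$
$U{\left(a \right)} = - \frac{a}{7}$
$u{\left(L \right)} = - \frac{L}{7}$
$j{\left(O \right)} = - \frac{2 \sqrt{O}}{7}$ ($j{\left(O \right)} = \left(- \frac{1}{7}\right) 2 \sqrt{O} = - \frac{2 \sqrt{O}}{7}$)
$t{\left(r \right)} = - \frac{3}{2}$ ($t{\left(r \right)} = \frac{3}{-2 + - \frac{2 \sqrt{0}}{7} r^{2}} = \frac{3}{-2 + \left(- \frac{2}{7}\right) 0 r^{2}} = \frac{3}{-2 + 0 r^{2}} = \frac{3}{-2 + 0} = \frac{3}{-2} = 3 \left(- \frac{1}{2}\right) = - \frac{3}{2}$)
$\frac{1}{t{\left(82 \right)} - 95699} = \frac{1}{- \frac{3}{2} - 95699} = \frac{1}{- \frac{191401}{2}} = - \frac{2}{191401}$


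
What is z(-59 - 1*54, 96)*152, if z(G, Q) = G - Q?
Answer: -31768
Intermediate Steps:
z(-59 - 1*54, 96)*152 = ((-59 - 1*54) - 1*96)*152 = ((-59 - 54) - 96)*152 = (-113 - 96)*152 = -209*152 = -31768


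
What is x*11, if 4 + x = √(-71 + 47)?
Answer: -44 + 22*I*√6 ≈ -44.0 + 53.889*I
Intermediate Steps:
x = -4 + 2*I*√6 (x = -4 + √(-71 + 47) = -4 + √(-24) = -4 + 2*I*√6 ≈ -4.0 + 4.899*I)
x*11 = (-4 + 2*I*√6)*11 = -44 + 22*I*√6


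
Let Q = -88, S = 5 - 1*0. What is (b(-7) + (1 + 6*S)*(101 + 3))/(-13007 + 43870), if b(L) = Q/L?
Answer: 22656/216041 ≈ 0.10487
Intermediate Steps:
S = 5 (S = 5 + 0 = 5)
b(L) = -88/L
(b(-7) + (1 + 6*S)*(101 + 3))/(-13007 + 43870) = (-88/(-7) + (1 + 6*5)*(101 + 3))/(-13007 + 43870) = (-88*(-⅐) + (1 + 30)*104)/30863 = (88/7 + 31*104)*(1/30863) = (88/7 + 3224)*(1/30863) = (22656/7)*(1/30863) = 22656/216041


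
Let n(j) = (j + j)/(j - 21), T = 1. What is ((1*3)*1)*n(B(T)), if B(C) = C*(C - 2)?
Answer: 3/11 ≈ 0.27273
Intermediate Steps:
B(C) = C*(-2 + C)
n(j) = 2*j/(-21 + j) (n(j) = (2*j)/(-21 + j) = 2*j/(-21 + j))
((1*3)*1)*n(B(T)) = ((1*3)*1)*(2*(1*(-2 + 1))/(-21 + 1*(-2 + 1))) = (3*1)*(2*(1*(-1))/(-21 + 1*(-1))) = 3*(2*(-1)/(-21 - 1)) = 3*(2*(-1)/(-22)) = 3*(2*(-1)*(-1/22)) = 3*(1/11) = 3/11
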